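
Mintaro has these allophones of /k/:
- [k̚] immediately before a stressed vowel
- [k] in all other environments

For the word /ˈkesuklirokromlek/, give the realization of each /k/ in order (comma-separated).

[k̚], [k], [k], [k]

Occurrence 1 (position 1): immediately before a stressed vowel → [k̚].
Occurrence 2 (position 5): no conditioning environment matches → elsewhere allophone [k].
Occurrence 3 (position 10): no conditioning environment matches → elsewhere allophone [k].
Occurrence 4 (position 16): no conditioning environment matches → elsewhere allophone [k].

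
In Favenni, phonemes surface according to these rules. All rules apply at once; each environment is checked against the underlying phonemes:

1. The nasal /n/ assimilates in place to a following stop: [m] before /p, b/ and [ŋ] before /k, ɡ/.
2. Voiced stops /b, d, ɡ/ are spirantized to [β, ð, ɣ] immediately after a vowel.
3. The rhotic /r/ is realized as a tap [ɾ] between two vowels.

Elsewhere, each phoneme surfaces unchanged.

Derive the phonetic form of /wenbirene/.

/n/ (between /e/ and /b/) occurs before a labial or velar stop → [m] by rule 1.
/b/ (between /n/ and /i/): rule 2 targets it, but not immediately after a vowel → unchanged [b].
/r/ — between /i/ and /e/, between two vowels — surfaces as [ɾ] (rule 3).
/n/ — between /e/ and /e/; rule 1 does not apply here → [n].

[wembiɾene]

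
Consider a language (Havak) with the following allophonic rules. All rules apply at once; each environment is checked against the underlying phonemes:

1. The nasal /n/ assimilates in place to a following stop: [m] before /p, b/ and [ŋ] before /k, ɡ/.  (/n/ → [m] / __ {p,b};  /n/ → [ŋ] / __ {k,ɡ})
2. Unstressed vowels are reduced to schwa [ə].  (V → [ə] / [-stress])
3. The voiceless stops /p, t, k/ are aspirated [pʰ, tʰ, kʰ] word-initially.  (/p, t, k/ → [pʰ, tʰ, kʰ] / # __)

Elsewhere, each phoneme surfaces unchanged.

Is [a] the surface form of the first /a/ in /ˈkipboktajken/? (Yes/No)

No

/a/ (between /t/ and /j/): in an unstressed syllable, so rule 2 applies → [ə].
The actual realization is [ə], not [a].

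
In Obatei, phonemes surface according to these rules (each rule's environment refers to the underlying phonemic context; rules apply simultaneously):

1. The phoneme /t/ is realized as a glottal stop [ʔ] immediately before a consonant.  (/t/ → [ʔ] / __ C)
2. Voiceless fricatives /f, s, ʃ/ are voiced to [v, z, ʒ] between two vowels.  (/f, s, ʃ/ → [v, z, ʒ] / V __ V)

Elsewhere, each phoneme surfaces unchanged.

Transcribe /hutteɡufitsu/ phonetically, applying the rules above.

[huʔteɡuviʔsu]

/h/ (word-initial): no rule targets it → [h].
/u/ stays [u].
/t/ — between /u/ and /t/, immediately before a consonant — surfaces as [ʔ] (rule 1).
/t/ (between /t/ and /e/): rule 1 targets it, but not immediately before a consonant → unchanged [t].
/e/ stays [e].
/ɡ/ — not in any rule's target class → [ɡ].
/u/ stays [u].
/f/ (between /u/ and /i/) occurs between two vowels → [v] by rule 2.
/i/ (between /f/ and /t/): no rule targets it → [i].
/t/ — between /i/ and /s/, immediately before a consonant — surfaces as [ʔ] (rule 1).
/s/ — between /t/ and /u/; rule 2 does not apply here → [s].
/u/ — not in any rule's target class → [u].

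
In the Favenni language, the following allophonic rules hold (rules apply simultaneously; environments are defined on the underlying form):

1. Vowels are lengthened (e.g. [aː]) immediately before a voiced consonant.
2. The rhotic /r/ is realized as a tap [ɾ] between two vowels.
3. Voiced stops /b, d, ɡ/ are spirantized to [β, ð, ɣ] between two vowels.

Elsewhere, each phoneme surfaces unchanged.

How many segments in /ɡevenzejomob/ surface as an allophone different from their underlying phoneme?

Segments that undergo a rule: /e/ → [eː] (rule 1); /e/ → [eː] (rule 1); /e/ → [eː] (rule 1); /o/ → [oː] (rule 1); /o/ → [oː] (rule 1).
All other segments surface unchanged.

5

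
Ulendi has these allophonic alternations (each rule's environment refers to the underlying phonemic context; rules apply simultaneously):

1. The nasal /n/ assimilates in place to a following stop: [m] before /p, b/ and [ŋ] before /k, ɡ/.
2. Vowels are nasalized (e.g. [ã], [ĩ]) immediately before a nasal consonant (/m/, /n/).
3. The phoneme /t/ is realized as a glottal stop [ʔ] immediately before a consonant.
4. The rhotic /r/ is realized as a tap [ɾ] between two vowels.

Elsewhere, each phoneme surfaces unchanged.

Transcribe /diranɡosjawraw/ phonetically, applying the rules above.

/i/ (between /d/ and /r/) fails the environment for rule 2, so it stays [i].
/r/ meets the environment for rule 4 (between two vowels) → [ɾ].
/a/ (between /r/ and /n/): before a nasal consonant, so rule 2 applies → [ã].
/n/ (between /a/ and /ɡ/): before a labial or velar stop, so rule 1 applies → [ŋ].
/o/ — between /ɡ/ and /s/; rule 2 does not apply here → [o].
/a/ — between /j/ and /w/; rule 2 does not apply here → [a].
/r/ (between /w/ and /a/) fails the environment for rule 4, so it stays [r].
/a/ (between /r/ and /w/) is in the target of rule 2 but the environment (before a nasal consonant) is not met → [a].

[diɾãŋɡosjawraw]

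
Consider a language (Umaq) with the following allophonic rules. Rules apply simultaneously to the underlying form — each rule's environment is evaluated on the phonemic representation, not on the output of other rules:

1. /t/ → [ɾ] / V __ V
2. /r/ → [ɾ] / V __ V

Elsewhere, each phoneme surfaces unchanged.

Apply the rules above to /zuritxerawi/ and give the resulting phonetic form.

/z/ (word-initial): no rule targets it → [z].
/u/ stays [u].
/r/ (between /u/ and /i/): between two vowels, so rule 2 applies → [ɾ].
/i/ (between /r/ and /t/): no rule targets it → [i].
/t/ (between /i/ and /x/): rule 1 targets it, but not between two vowels → unchanged [t].
/x/ — not in any rule's target class → [x].
/e/ (between /x/ and /r/) is unaffected → [e].
/r/ (between /e/ and /a/): between two vowels, so rule 2 applies → [ɾ].
/a/ (between /r/ and /w/): no rule targets it → [a].
/w/ (between /a/ and /i/) is unaffected → [w].
/i/ stays [i].

[zuɾitxeɾawi]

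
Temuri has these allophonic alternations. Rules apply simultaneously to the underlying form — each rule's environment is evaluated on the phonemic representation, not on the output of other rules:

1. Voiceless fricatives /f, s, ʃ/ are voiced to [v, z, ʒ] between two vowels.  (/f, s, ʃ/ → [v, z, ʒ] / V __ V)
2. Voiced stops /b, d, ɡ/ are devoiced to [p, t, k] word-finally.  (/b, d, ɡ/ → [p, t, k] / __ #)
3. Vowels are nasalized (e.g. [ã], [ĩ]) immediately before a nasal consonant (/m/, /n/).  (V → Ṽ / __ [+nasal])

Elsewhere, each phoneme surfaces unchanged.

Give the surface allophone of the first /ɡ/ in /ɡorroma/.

[ɡ]

/ɡ/ (word-initial) is in the target of rule 2 but the environment (word-finally) is not met → [ɡ].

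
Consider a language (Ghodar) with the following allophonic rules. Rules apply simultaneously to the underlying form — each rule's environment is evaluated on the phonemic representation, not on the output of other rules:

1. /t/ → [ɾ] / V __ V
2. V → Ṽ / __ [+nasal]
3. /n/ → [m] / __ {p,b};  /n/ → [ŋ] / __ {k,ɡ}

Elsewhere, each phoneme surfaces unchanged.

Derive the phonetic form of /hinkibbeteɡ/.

/h/ (word-initial) is unaffected → [h].
/i/ — between /h/ and /n/, before a nasal consonant — surfaces as [ĩ] (rule 2).
/n/ (between /i/ and /k/) occurs before a labial or velar stop → [ŋ] by rule 3.
/k/ — not in any rule's target class → [k].
/i/ — between /k/ and /b/; rule 2 does not apply here → [i].
/b/ (between /i/ and /b/) is unaffected → [b].
/b/ (between /b/ and /e/) is unaffected → [b].
/e/ — between /b/ and /t/; rule 2 does not apply here → [e].
Rule 1 applies to /t/ (between /e/ and /e/: between two vowels) → [ɾ].
/e/ — between /t/ and /ɡ/; rule 2 does not apply here → [e].
/ɡ/ (word-final) is unaffected → [ɡ].

[hĩŋkibbeɾeɡ]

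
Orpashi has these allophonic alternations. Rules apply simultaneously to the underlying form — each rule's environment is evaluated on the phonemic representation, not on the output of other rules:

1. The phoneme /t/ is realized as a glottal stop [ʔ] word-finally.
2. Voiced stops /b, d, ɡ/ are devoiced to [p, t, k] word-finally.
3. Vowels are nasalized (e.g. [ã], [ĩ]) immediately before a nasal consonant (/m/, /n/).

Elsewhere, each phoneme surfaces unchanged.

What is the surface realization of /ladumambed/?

/a/ (between /l/ and /d/) is in the target of rule 3 but the environment (before a nasal consonant) is not met → [a].
/d/ (between /a/ and /u/) fails the environment for rule 2, so it stays [d].
/u/ meets the environment for rule 3 (before a nasal consonant) → [ũ].
/a/ (between /m/ and /m/) occurs before a nasal consonant → [ã] by rule 3.
/b/ (between /m/ and /e/) fails the environment for rule 2, so it stays [b].
/e/ (between /b/ and /d/) fails the environment for rule 3, so it stays [e].
/d/ meets the environment for rule 2 (word-finally) → [t].

[ladũmãmbet]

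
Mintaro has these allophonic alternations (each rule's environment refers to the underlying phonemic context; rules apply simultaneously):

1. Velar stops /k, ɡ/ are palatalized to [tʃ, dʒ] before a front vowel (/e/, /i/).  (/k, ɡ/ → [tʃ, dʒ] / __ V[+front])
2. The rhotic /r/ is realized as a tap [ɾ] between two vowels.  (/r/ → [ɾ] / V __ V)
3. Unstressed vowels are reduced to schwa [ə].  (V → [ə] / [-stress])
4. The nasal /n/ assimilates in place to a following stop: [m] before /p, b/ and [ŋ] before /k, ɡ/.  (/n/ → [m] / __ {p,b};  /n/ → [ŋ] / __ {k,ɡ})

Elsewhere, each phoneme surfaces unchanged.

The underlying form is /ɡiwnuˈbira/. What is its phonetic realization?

/ɡ/ (word-initial) occurs before a front vowel → [dʒ] by rule 1.
/i/ (between /ɡ/ and /w/) occurs in an unstressed syllable → [ə] by rule 3.
/n/ (between /w/ and /u/) is in the target of rule 4 but the environment (before a labial or velar stop) is not met → [n].
/u/ (between /n/ and /b/): in an unstressed syllable, so rule 3 applies → [ə].
/i/ (between /b/ and /r/): rule 3 targets it, but not in an unstressed syllable → unchanged [i].
/r/ — between /i/ and /a/, between two vowels — surfaces as [ɾ] (rule 2).
/a/ (word-final) occurs in an unstressed syllable → [ə] by rule 3.

[dʒəwnəˈbiɾə]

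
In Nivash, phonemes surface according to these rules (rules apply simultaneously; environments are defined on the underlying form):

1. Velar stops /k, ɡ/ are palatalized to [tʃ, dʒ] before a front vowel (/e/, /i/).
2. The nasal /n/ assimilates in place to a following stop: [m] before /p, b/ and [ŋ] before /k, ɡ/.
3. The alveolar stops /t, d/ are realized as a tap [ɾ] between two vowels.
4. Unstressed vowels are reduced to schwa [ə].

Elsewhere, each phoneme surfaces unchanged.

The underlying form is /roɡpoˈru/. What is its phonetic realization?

/o/ meets the environment for rule 4 (in an unstressed syllable) → [ə].
/ɡ/ — between /o/ and /p/; rule 1 does not apply here → [ɡ].
/o/ — between /p/ and /r/, in an unstressed syllable — surfaces as [ə] (rule 4).
/u/ (word-final): rule 4 targets it, but not in an unstressed syllable → unchanged [u].

[rəɡpəˈru]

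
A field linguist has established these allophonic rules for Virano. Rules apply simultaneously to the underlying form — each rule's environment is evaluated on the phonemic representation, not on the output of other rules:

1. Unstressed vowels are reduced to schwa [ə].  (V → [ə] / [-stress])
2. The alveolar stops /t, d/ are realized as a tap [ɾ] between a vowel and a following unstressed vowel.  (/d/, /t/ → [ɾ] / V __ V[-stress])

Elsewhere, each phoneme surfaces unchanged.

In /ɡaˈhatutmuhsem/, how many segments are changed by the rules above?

Segments that undergo a rule: /a/ → [ə] (rule 1); /t/ → [ɾ] (rule 2); /u/ → [ə] (rule 1); /u/ → [ə] (rule 1); /e/ → [ə] (rule 1).
All other segments surface unchanged.

5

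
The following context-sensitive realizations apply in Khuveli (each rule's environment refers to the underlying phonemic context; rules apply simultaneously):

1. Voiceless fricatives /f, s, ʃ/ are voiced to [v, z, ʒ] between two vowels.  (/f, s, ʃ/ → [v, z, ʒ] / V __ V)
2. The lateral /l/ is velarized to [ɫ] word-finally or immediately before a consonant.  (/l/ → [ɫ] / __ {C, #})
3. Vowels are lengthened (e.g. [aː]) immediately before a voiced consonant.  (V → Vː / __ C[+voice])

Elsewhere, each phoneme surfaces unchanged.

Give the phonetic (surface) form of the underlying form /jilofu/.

[jiːlovu]

/i/ (between /j/ and /l/): before a voiced consonant, so rule 3 applies → [iː].
/l/ (between /i/ and /o/): rule 2 targets it, but not word-finally or immediately before a consonant → unchanged [l].
/o/ (between /l/ and /f/) fails the environment for rule 3, so it stays [o].
Rule 1 applies to /f/ (between /o/ and /u/: between two vowels) → [v].
/u/ (word-final) fails the environment for rule 3, so it stays [u].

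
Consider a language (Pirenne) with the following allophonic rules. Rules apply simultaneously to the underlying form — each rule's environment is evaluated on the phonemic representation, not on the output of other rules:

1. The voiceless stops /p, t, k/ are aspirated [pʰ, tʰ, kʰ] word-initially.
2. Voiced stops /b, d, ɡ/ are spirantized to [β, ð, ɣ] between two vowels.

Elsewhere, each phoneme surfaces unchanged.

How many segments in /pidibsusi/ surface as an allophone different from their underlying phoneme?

2

Segments that undergo a rule: /p/ → [pʰ] (rule 1); /d/ → [ð] (rule 2).
All other segments surface unchanged.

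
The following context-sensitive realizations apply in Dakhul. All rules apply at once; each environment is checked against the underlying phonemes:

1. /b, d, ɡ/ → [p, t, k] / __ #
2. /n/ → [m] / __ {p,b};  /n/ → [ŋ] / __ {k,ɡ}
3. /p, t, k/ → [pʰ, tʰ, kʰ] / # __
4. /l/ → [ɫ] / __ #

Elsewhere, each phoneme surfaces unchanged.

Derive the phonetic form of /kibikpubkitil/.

/k/ — word-initial, word-initially — surfaces as [kʰ] (rule 3).
/i/ (between /k/ and /b/): no rule targets it → [i].
/b/ — between /i/ and /i/; rule 1 does not apply here → [b].
/i/ (between /b/ and /k/): no rule targets it → [i].
/k/ — between /i/ and /p/; rule 3 does not apply here → [k].
/p/ (between /k/ and /u/) is in the target of rule 3 but the environment (word-initially) is not met → [p].
/u/ — not in any rule's target class → [u].
/b/ (between /u/ and /k/) is in the target of rule 1 but the environment (word-finally) is not met → [b].
/k/ — between /b/ and /i/; rule 3 does not apply here → [k].
/i/ (between /k/ and /t/): no rule targets it → [i].
/t/ (between /i/ and /i/): rule 3 targets it, but not word-initially → unchanged [t].
/i/ (between /t/ and /l/): no rule targets it → [i].
/l/ meets the environment for rule 4 (word-finally) → [ɫ].

[kʰibikpubkitiɫ]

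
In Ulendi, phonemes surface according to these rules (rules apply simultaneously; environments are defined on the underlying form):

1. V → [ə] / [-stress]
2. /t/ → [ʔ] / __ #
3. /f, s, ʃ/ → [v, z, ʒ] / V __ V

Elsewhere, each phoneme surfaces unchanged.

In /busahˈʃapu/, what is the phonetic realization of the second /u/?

[ə]

Rule 1 applies to /u/ (word-final: in an unstressed syllable) → [ə].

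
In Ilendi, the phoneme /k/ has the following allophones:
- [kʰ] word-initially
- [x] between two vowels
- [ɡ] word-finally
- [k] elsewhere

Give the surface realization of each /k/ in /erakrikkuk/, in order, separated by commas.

Occurrence 1 (position 4): no conditioning environment matches → elsewhere allophone [k].
Occurrence 2 (position 7): no conditioning environment matches → elsewhere allophone [k].
Occurrence 3 (position 8): no conditioning environment matches → elsewhere allophone [k].
Occurrence 4 (position 10): word-finally → [ɡ].

[k], [k], [k], [ɡ]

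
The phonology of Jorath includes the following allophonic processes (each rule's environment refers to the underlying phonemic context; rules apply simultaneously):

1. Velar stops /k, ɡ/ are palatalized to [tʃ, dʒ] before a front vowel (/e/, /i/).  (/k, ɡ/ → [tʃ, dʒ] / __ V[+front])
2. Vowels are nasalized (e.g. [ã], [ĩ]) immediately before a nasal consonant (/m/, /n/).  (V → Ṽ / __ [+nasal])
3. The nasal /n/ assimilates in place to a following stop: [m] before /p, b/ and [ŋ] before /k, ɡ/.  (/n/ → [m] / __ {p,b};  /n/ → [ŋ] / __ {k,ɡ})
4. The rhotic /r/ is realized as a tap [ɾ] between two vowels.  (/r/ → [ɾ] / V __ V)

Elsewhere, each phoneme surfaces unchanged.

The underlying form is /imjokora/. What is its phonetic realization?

/i/ (word-initial) occurs before a nasal consonant → [ĩ] by rule 2.
/m/ stays [m].
/j/ — not in any rule's target class → [j].
/o/ (between /j/ and /k/) fails the environment for rule 2, so it stays [o].
/k/ (between /o/ and /o/) is in the target of rule 1 but the environment (before a front vowel) is not met → [k].
/o/ (between /k/ and /r/) fails the environment for rule 2, so it stays [o].
/r/ (between /o/ and /a/) occurs between two vowels → [ɾ] by rule 4.
/a/ — word-final; rule 2 does not apply here → [a].

[ĩmjokoɾa]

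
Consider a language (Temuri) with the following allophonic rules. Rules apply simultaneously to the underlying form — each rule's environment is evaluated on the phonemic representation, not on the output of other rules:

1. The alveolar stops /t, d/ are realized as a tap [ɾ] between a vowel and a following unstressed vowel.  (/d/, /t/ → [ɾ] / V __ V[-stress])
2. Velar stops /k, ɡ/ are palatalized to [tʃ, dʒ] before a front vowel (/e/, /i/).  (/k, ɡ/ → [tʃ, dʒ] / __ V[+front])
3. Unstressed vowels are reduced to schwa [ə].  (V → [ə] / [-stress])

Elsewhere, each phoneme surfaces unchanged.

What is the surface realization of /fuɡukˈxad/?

/f/ stays [f].
/u/ (between /f/ and /ɡ/): in an unstressed syllable, so rule 3 applies → [ə].
/ɡ/ (between /u/ and /u/) fails the environment for rule 2, so it stays [ɡ].
/u/ — between /ɡ/ and /k/, in an unstressed syllable — surfaces as [ə] (rule 3).
/k/ (between /u/ and /x/): rule 2 targets it, but not before a front vowel → unchanged [k].
/x/ (between /k/ and /a/): no rule targets it → [x].
/a/ (between /x/ and /d/): rule 3 targets it, but not in an unstressed syllable → unchanged [a].
/d/ (word-final): rule 1 targets it, but not between a vowel and a following unstressed vowel → unchanged [d].

[fəɡəkˈxad]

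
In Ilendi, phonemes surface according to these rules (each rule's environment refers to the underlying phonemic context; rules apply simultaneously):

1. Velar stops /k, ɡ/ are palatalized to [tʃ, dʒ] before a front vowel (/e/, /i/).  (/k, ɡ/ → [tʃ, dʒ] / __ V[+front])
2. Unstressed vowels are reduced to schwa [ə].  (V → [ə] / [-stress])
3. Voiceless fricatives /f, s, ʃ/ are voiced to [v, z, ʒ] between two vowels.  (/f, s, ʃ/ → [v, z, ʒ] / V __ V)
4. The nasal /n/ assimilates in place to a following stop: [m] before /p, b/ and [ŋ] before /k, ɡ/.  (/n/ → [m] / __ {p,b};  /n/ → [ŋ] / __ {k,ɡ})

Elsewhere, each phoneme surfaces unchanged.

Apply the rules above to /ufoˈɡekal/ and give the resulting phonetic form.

Rule 2 applies to /u/ (word-initial: in an unstressed syllable) → [ə].
Rule 3 applies to /f/ (between /u/ and /o/: between two vowels) → [v].
/o/ (between /f/ and /ɡ/) occurs in an unstressed syllable → [ə] by rule 2.
/ɡ/ — between /o/ and /e/, before a front vowel — surfaces as [dʒ] (rule 1).
/e/ (between /ɡ/ and /k/) is in the target of rule 2 but the environment (in an unstressed syllable) is not met → [e].
/k/ — between /e/ and /a/; rule 1 does not apply here → [k].
/a/ (between /k/ and /l/) occurs in an unstressed syllable → [ə] by rule 2.

[əvəˈdʒekəl]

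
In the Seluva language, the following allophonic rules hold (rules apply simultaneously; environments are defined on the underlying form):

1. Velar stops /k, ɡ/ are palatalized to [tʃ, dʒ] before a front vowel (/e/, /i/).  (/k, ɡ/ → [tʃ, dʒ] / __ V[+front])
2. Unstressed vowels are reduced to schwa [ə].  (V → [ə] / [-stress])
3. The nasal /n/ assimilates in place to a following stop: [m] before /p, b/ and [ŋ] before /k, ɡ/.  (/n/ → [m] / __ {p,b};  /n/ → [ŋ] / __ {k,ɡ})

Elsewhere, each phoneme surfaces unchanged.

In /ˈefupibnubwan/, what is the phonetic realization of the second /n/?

[n]

/n/ — word-final; rule 3 does not apply here → [n].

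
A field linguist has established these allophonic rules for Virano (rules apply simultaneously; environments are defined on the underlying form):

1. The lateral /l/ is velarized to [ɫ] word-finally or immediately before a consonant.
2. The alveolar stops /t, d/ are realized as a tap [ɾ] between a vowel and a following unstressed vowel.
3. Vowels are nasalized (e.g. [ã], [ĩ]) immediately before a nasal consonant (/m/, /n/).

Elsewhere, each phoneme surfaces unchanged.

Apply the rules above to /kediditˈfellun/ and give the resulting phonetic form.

[keɾiɾitˈfeɫlũn]

/k/ (word-initial): no rule targets it → [k].
/e/ (between /k/ and /d/) fails the environment for rule 3, so it stays [e].
/d/ — between /e/ and /i/, between a vowel and a following unstressed vowel — surfaces as [ɾ] (rule 2).
/i/ — between /d/ and /d/; rule 3 does not apply here → [i].
/d/ (between /i/ and /i/): between a vowel and a following unstressed vowel, so rule 2 applies → [ɾ].
/i/ — between /d/ and /t/; rule 3 does not apply here → [i].
/t/ (between /i/ and /f/): rule 2 targets it, but not between a vowel and a following unstressed vowel → unchanged [t].
/f/ (between /t/ and /e/) is unaffected → [f].
/e/ — between /f/ and /l/; rule 3 does not apply here → [e].
/l/ meets the environment for rule 1 (word-finally or immediately before a consonant) → [ɫ].
/l/ (between /l/ and /u/): rule 1 targets it, but not word-finally or immediately before a consonant → unchanged [l].
/u/ (between /l/ and /n/) occurs before a nasal consonant → [ũ] by rule 3.
/n/ (word-final): no rule targets it → [n].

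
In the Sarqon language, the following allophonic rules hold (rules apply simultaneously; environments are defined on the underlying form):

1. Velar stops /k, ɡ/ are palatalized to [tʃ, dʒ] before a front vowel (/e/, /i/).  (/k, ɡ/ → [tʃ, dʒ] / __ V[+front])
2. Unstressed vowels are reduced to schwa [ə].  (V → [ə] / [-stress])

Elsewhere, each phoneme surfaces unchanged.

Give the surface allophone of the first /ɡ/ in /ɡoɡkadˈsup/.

[ɡ]

/ɡ/ (word-initial) is in the target of rule 1 but the environment (before a front vowel) is not met → [ɡ].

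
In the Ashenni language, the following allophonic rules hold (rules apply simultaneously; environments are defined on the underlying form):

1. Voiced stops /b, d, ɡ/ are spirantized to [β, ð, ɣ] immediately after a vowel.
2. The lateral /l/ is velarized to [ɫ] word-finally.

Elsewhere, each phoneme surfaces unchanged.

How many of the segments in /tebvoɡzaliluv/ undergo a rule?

Segments that undergo a rule: /b/ → [β] (rule 1); /ɡ/ → [ɣ] (rule 1).
All other segments surface unchanged.

2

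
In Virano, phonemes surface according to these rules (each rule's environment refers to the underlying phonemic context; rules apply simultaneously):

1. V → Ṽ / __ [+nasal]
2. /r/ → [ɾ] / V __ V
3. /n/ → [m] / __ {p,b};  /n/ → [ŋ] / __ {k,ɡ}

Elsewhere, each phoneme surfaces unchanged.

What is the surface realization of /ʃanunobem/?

[ʃãnũnobẽm]

/ʃ/ stays [ʃ].
/a/ meets the environment for rule 1 (before a nasal consonant) → [ã].
/n/ (between /a/ and /u/) fails the environment for rule 3, so it stays [n].
/u/ meets the environment for rule 1 (before a nasal consonant) → [ũ].
/n/ — between /u/ and /o/; rule 3 does not apply here → [n].
/o/ (between /n/ and /b/): rule 1 targets it, but not before a nasal consonant → unchanged [o].
/b/ — not in any rule's target class → [b].
/e/ — between /b/ and /m/, before a nasal consonant — surfaces as [ẽ] (rule 1).
/m/ — not in any rule's target class → [m].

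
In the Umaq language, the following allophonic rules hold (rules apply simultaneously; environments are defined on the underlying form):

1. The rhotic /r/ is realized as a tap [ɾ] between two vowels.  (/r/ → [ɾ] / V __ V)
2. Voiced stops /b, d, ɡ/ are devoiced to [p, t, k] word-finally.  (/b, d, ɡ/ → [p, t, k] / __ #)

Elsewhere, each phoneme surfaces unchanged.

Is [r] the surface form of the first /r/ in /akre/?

Yes

/r/ (between /k/ and /e/): rule 1 targets it, but not between two vowels → unchanged [r].
The actual realization is [r], which matches [r].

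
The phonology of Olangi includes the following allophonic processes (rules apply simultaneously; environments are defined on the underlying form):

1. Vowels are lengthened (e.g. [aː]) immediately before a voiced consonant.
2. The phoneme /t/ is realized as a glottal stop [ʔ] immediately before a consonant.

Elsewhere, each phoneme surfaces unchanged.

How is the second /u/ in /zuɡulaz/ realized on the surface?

Rule 1 applies to /u/ (between /ɡ/ and /l/: before a voiced consonant) → [uː].

[uː]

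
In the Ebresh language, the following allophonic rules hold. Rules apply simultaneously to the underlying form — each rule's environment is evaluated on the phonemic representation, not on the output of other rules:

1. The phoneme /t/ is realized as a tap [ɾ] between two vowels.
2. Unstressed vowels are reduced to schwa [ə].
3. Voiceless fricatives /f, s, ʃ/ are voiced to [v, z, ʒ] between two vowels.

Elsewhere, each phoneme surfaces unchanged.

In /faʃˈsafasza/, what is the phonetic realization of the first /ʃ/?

[ʃ]

/ʃ/ — between /a/ and /s/; rule 3 does not apply here → [ʃ].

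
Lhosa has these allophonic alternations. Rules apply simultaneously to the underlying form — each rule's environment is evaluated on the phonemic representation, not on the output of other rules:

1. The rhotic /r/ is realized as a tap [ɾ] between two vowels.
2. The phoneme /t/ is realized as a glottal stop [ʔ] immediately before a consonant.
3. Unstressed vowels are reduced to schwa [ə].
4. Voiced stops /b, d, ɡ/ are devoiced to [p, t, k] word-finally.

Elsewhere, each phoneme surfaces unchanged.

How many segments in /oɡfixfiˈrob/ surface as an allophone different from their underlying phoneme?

5

Segments that undergo a rule: /o/ → [ə] (rule 3); /i/ → [ə] (rule 3); /i/ → [ə] (rule 3); /r/ → [ɾ] (rule 1); /b/ → [p] (rule 4).
All other segments surface unchanged.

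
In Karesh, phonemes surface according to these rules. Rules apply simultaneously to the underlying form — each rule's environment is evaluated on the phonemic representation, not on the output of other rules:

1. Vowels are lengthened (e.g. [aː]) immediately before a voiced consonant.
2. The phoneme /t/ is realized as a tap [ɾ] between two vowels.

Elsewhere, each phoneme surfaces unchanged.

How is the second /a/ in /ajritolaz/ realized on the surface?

[aː]

Rule 1 applies to /a/ (between /l/ and /z/: before a voiced consonant) → [aː].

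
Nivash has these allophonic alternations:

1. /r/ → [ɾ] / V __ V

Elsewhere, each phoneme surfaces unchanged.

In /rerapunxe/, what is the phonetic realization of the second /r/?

/r/ — between /e/ and /a/, between two vowels — surfaces as [ɾ] (rule 1).

[ɾ]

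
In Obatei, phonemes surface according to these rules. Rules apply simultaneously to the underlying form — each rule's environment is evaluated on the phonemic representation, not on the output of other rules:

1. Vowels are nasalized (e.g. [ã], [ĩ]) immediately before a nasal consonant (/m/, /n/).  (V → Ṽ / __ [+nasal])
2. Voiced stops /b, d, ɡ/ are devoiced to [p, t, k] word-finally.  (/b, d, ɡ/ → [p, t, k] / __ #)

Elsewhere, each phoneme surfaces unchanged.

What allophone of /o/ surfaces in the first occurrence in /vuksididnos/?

[o]

/o/ (between /n/ and /s/) is in the target of rule 1 but the environment (before a nasal consonant) is not met → [o].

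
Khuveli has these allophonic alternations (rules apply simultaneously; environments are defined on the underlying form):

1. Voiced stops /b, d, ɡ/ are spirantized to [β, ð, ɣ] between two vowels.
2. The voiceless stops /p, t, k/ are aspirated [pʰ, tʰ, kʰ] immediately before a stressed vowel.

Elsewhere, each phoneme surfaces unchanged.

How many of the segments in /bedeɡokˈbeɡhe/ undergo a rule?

Segments that undergo a rule: /d/ → [ð] (rule 1); /ɡ/ → [ɣ] (rule 1).
All other segments surface unchanged.

2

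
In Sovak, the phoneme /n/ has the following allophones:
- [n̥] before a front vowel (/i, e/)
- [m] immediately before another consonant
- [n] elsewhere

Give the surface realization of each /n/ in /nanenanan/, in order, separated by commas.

[n], [n̥], [n], [n], [n]

Occurrence 1 (position 1): no conditioning environment matches → elsewhere allophone [n].
Occurrence 2 (position 3): before a front vowel (/i, e/) → [n̥].
Occurrence 3 (position 5): no conditioning environment matches → elsewhere allophone [n].
Occurrence 4 (position 7): no conditioning environment matches → elsewhere allophone [n].
Occurrence 5 (position 9): no conditioning environment matches → elsewhere allophone [n].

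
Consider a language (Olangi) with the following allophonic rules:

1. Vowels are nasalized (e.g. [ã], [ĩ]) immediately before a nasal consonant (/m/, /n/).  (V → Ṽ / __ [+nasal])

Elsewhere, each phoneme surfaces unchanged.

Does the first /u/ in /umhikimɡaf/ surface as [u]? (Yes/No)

No

Rule 1 applies to /u/ (word-initial: before a nasal consonant) → [ũ].
The actual realization is [ũ], not [u].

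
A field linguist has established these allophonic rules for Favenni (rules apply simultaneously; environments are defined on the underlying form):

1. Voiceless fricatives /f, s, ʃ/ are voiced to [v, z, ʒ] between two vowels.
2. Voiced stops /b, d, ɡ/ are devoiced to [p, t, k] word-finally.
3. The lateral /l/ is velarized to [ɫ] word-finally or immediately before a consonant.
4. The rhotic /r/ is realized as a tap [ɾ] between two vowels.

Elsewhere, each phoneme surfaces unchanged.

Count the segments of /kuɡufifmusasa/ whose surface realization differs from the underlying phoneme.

3

Segments that undergo a rule: /f/ → [v] (rule 1); /s/ → [z] (rule 1); /s/ → [z] (rule 1).
All other segments surface unchanged.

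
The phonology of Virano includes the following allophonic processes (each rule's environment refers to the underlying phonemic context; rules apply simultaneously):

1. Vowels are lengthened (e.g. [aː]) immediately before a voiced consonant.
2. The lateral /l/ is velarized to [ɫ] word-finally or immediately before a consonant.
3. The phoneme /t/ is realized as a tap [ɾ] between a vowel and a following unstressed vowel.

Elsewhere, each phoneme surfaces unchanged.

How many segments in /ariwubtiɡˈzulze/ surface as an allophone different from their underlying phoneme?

Segments that undergo a rule: /a/ → [aː] (rule 1); /i/ → [iː] (rule 1); /u/ → [uː] (rule 1); /i/ → [iː] (rule 1); /u/ → [uː] (rule 1); /l/ → [ɫ] (rule 2).
All other segments surface unchanged.

6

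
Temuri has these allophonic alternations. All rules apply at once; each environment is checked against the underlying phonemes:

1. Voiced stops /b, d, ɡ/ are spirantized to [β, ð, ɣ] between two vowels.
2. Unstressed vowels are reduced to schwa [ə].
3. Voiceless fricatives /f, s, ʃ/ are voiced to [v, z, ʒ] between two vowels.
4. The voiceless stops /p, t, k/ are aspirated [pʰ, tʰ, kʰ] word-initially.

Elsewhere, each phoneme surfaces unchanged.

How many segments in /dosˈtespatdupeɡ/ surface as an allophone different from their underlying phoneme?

Segments that undergo a rule: /o/ → [ə] (rule 2); /a/ → [ə] (rule 2); /u/ → [ə] (rule 2); /e/ → [ə] (rule 2).
All other segments surface unchanged.

4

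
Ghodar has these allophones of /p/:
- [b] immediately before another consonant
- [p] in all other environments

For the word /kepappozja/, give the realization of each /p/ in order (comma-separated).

Occurrence 1 (position 3): no conditioning environment matches → elsewhere allophone [p].
Occurrence 2 (position 5): immediately before another consonant → [b].
Occurrence 3 (position 6): no conditioning environment matches → elsewhere allophone [p].

[p], [b], [p]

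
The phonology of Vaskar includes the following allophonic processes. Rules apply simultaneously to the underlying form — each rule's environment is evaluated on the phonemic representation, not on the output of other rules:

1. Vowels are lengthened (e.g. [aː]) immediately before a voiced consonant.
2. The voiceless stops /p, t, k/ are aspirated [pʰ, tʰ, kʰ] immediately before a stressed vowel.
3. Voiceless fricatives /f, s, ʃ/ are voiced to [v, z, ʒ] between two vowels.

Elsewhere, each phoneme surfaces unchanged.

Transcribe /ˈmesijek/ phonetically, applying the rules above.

/e/ (between /m/ and /s/) fails the environment for rule 1, so it stays [e].
/s/ — between /e/ and /i/, between two vowels — surfaces as [z] (rule 3).
/i/ meets the environment for rule 1 (before a voiced consonant) → [iː].
/e/ (between /j/ and /k/) fails the environment for rule 1, so it stays [e].
/k/ — word-final; rule 2 does not apply here → [k].

[ˈmeziːjek]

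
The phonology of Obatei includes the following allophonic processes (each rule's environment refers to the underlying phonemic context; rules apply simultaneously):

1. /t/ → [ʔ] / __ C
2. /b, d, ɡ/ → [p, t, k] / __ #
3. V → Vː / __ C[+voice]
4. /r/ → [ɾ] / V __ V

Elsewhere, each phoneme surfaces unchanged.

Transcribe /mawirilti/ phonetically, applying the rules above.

/m/ — not in any rule's target class → [m].
/a/ (between /m/ and /w/): before a voiced consonant, so rule 3 applies → [aː].
/w/ stays [w].
Rule 3 applies to /i/ (between /w/ and /r/: before a voiced consonant) → [iː].
/r/ (between /i/ and /i/): between two vowels, so rule 4 applies → [ɾ].
Rule 3 applies to /i/ (between /r/ and /l/: before a voiced consonant) → [iː].
/l/ — not in any rule's target class → [l].
/t/ (between /l/ and /i/) is in the target of rule 1 but the environment (immediately before a consonant) is not met → [t].
/i/ (word-final) is in the target of rule 3 but the environment (before a voiced consonant) is not met → [i].

[maːwiːɾiːlti]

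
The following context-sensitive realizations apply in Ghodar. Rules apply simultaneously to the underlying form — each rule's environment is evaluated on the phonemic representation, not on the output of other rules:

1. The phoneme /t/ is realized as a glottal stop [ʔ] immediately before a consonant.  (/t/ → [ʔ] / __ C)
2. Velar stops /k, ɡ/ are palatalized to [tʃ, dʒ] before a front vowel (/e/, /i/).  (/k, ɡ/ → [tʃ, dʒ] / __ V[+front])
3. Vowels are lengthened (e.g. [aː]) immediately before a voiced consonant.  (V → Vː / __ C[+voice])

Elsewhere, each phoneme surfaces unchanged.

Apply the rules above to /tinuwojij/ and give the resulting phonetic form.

[tiːnuːwoːjiːj]

/t/ — word-initial; rule 1 does not apply here → [t].
Rule 3 applies to /i/ (between /t/ and /n/: before a voiced consonant) → [iː].
/n/ (between /i/ and /u/) is unaffected → [n].
/u/ (between /n/ and /w/) occurs before a voiced consonant → [uː] by rule 3.
/w/ (between /u/ and /o/) is unaffected → [w].
/o/ — between /w/ and /j/, before a voiced consonant — surfaces as [oː] (rule 3).
/j/ stays [j].
Rule 3 applies to /i/ (between /j/ and /j/: before a voiced consonant) → [iː].
/j/ stays [j].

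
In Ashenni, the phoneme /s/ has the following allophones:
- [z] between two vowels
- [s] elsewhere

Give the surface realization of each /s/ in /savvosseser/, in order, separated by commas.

[s], [s], [s], [z]

Occurrence 1 (position 1): no conditioning environment matches → elsewhere allophone [s].
Occurrence 2 (position 6): no conditioning environment matches → elsewhere allophone [s].
Occurrence 3 (position 7): no conditioning environment matches → elsewhere allophone [s].
Occurrence 4 (position 9): between two vowels → [z].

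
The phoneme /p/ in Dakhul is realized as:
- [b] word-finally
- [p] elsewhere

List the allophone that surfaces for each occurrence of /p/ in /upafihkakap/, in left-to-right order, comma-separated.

[p], [b]

Occurrence 1 (position 2): no conditioning environment matches → elsewhere allophone [p].
Occurrence 2 (position 11): word-finally → [b].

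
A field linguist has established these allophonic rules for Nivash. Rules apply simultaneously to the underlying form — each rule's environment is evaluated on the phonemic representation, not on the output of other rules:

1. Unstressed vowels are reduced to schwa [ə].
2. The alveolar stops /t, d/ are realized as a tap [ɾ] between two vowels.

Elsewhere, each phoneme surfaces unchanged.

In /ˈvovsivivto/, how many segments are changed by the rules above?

Segments that undergo a rule: /i/ → [ə] (rule 1); /i/ → [ə] (rule 1); /o/ → [ə] (rule 1).
All other segments surface unchanged.

3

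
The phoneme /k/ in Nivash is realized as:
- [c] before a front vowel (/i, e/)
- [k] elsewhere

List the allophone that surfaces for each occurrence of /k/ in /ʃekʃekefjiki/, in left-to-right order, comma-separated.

Occurrence 1 (position 3): no conditioning environment matches → elsewhere allophone [k].
Occurrence 2 (position 6): before a front vowel → [c].
Occurrence 3 (position 11): before a front vowel → [c].

[k], [c], [c]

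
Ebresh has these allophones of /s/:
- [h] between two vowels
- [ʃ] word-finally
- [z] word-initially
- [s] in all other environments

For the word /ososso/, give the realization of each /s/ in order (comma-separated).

[h], [s], [s]

Occurrence 1 (position 2): between two vowels → [h].
Occurrence 2 (position 4): no conditioning environment matches → elsewhere allophone [s].
Occurrence 3 (position 5): no conditioning environment matches → elsewhere allophone [s].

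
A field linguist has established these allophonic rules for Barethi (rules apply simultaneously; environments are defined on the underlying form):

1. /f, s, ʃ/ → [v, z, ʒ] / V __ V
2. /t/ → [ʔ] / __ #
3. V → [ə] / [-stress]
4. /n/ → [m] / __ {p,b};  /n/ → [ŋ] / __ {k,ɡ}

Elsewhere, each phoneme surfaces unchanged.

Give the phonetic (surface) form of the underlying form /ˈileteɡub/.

[ˈilətəɡəb]

/i/ — word-initial; rule 3 does not apply here → [i].
/l/ stays [l].
/e/ — between /l/ and /t/, in an unstressed syllable — surfaces as [ə] (rule 3).
/t/ — between /e/ and /e/; rule 2 does not apply here → [t].
Rule 3 applies to /e/ (between /t/ and /ɡ/: in an unstressed syllable) → [ə].
/ɡ/ — not in any rule's target class → [ɡ].
/u/ meets the environment for rule 3 (in an unstressed syllable) → [ə].
/b/ — not in any rule's target class → [b].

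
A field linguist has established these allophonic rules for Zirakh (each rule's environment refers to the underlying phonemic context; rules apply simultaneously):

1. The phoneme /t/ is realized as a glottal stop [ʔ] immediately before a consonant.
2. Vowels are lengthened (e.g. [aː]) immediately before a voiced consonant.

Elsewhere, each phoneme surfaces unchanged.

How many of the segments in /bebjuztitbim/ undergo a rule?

Segments that undergo a rule: /e/ → [eː] (rule 2); /u/ → [uː] (rule 2); /t/ → [ʔ] (rule 1); /i/ → [iː] (rule 2).
All other segments surface unchanged.

4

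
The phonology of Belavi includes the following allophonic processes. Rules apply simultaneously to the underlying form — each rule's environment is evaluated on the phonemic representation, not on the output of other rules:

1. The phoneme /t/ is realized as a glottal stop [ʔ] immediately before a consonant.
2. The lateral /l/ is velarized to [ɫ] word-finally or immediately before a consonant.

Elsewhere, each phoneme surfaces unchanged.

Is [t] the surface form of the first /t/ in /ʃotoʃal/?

/t/ — between /o/ and /o/; rule 1 does not apply here → [t].
The actual realization is [t], which matches [t].

Yes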